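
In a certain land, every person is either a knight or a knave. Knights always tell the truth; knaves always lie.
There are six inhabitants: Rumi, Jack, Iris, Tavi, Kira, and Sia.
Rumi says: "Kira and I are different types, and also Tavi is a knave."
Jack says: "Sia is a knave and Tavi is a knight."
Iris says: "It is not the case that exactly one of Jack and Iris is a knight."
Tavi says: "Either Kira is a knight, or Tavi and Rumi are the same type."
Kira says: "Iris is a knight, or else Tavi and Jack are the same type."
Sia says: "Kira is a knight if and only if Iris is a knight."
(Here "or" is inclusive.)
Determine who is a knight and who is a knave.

Rumi is a knave, Jack is a knight, Iris is a knave, Tavi is a knight, Kira is a knight, and Sia is a knave.

Rumi (knave): "Kira and I are different types, and also Tavi is a knave" — False. ✓
Jack is a knight, and the claim "Sia is a knave and Tavi is a knight" is indeed True.
Since Iris is a knave, "it is not the case that exactly one of Jack and Iris is a knight" needs to be False, which holds.
Since Tavi is a knight, "either Kira is a knight, or Tavi and Rumi are the same type" needs to be True, which holds.
As a knight, Kira's statement "Iris is a knight, or else Tavi and Jack are the same type" should be True; it is.
Since Sia is a knave, "Kira is a knight if and only if Iris is a knight" needs to be False, which holds.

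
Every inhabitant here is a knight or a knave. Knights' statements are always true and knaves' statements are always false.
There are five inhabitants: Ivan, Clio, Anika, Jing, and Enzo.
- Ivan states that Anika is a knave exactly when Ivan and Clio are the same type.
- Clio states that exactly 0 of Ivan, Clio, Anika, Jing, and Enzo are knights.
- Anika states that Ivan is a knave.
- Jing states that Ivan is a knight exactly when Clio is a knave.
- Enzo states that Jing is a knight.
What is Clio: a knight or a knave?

Clio is a knave.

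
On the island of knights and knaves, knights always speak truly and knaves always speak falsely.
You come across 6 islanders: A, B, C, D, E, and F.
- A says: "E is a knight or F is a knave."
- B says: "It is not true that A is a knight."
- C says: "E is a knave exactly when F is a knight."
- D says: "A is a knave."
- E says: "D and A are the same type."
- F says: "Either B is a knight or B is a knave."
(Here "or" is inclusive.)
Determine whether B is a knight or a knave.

B is a knight.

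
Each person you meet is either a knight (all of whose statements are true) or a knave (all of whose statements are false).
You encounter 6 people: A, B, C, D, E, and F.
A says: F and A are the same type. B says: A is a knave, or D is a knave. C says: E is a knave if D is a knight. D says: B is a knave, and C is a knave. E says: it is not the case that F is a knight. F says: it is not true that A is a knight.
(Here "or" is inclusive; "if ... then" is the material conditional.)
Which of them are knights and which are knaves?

As a knave, A's statement "F and A are the same type" should be False; it is.
B (knight): "A is a knave, or D is a knave" — true. ✓
C is a knight, so "E is a knave if D is a knight" must be true — and it is.
D is a knave; "B is a knave, and C is a knave" is False, as required.
As a knave, E's statement "it is not the case that F is a knight" should be False; it is.
F is a knight, so "it is not true that A is a knight" must be true — and it is.

A is a knave, B is a knight, C is a knight, D is a knave, E is a knave, and F is a knight.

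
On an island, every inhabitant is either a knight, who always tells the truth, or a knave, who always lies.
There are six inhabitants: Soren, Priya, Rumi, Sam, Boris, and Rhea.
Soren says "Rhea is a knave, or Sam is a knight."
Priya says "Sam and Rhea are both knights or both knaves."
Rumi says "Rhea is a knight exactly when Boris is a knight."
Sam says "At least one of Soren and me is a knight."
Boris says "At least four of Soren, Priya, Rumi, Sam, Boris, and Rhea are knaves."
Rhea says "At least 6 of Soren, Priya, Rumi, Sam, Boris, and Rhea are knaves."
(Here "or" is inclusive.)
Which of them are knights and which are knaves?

Knights: Soren, Rumi, and Sam. Knaves: Priya, Boris, and Rhea.

As a knight, Soren's statement "Rhea is a knave, or Sam is a knight" should be True; it is.
Since Priya is a knave, "Sam and Rhea are both knights or both knaves" needs to be false, which holds.
Rumi is a knight; "Rhea is a knight exactly when Boris is a knight" is True, as required.
Sam (knight): "at least one of Soren and me is a knight" — True. ✓
Boris is a knave, and the claim "at least four of Soren, Priya, Rumi, Sam, Boris, and Rhea are knaves" is indeed false.
Rhea is a knave; "at least 6 of Soren, Priya, Rumi, Sam, Boris, and Rhea are knaves" is false, as required.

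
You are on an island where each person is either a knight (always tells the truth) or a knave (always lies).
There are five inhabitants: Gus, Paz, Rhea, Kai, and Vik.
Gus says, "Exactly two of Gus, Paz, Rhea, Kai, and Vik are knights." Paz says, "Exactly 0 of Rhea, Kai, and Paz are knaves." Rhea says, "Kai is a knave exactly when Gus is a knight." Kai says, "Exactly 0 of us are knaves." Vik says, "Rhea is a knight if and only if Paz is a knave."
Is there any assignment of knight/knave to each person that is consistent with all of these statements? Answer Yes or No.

Yes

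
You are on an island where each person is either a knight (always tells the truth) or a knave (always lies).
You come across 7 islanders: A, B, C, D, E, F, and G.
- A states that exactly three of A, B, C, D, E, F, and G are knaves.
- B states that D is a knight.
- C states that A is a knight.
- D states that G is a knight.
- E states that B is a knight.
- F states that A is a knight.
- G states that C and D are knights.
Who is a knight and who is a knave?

Since A is a knave, "exactly three of A, B, C, D, E, F, and G are knaves" needs to be false, which holds.
B (knave): "D is a knight" — false. ✓
As a knave, C's statement "A is a knight" should be false; it is.
D is a knave, so "G is a knight" must be false — and it is.
E is a knave, so "B is a knight" must be false — and it is.
F is a knave, and the claim "A is a knight" is indeed false.
Since G is a knave, "C and D are knights" needs to be false, which holds.

A is a knave, B is a knave, C is a knave, D is a knave, E is a knave, F is a knave, and G is a knave.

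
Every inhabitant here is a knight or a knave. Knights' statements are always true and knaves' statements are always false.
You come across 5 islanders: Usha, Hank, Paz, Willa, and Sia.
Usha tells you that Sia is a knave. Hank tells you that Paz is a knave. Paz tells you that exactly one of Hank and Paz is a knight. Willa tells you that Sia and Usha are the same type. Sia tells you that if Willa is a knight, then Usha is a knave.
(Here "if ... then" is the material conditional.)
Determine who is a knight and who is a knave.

Usha is a knave, Hank is a knave, Paz is a knight, Willa is a knave, and Sia is a knight.

Usha (knave): "Sia is a knave" — false. ✓
As a knave, Hank's statement "Paz is a knave" should be false; it is.
Paz is a knight; "exactly one of Hank and Paz is a knight" is True, as required.
Willa is a knave, and the claim "Sia and Usha are the same type" is indeed false.
Sia is a knight, so "if Willa is a knight, then Usha is a knave" must be True — and it is.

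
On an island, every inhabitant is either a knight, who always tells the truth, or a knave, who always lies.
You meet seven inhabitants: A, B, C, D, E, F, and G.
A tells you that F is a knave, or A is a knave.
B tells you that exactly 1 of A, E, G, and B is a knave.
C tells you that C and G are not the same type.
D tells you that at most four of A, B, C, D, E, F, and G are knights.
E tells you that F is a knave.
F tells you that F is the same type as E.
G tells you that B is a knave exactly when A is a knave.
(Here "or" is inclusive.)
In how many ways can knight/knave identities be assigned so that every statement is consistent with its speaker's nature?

2

Consistent assignments:
  A=knight, B=knave, C=knight, D=knight, E=knight, F=knave, G=knave
  A=knight, B=knave, C=knave, D=knight, E=knight, F=knave, G=knave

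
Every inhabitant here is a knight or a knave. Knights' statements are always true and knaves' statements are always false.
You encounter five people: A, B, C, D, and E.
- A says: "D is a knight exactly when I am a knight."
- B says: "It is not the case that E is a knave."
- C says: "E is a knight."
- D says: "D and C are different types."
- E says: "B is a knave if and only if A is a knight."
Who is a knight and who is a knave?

A is a knave, B is a knave, C is a knave, D is a knight, and E is a knave.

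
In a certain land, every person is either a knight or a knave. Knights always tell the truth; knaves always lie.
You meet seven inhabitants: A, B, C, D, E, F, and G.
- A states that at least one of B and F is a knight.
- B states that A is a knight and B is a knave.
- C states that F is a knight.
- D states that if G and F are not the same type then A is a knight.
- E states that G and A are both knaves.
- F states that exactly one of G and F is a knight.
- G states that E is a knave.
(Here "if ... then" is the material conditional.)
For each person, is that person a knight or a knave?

A (knave): "at least one of B and F is a knight" — False. ✓
B is a knave, and the claim "A is a knight and B is a knave" is indeed False.
C is a knave, so "F is a knight" must be False — and it is.
D is a knight; "if G and F are not the same type then A is a knight" is true, as required.
E is a knight, and the claim "G and A are both knaves" is indeed true.
F is a knave, and the claim "exactly one of G and F is a knight" is indeed False.
G is a knave, and the claim "E is a knave" is indeed False.

A is a knave, B is a knave, C is a knave, D is a knight, E is a knight, F is a knave, and G is a knave.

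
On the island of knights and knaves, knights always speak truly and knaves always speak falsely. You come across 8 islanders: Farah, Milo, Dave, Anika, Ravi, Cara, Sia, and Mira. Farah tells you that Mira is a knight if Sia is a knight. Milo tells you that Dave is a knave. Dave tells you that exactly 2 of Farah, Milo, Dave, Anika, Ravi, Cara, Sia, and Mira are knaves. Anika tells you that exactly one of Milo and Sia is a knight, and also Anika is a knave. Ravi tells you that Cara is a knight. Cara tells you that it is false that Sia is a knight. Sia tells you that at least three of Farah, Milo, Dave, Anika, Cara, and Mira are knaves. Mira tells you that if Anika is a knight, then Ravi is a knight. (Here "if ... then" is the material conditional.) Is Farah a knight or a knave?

Farah is a knight.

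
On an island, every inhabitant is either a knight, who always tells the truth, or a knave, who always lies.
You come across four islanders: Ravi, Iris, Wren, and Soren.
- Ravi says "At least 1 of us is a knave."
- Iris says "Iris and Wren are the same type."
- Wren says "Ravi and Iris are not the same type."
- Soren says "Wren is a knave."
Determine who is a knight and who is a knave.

Ravi is a knight, Iris is a knave, Wren is a knight, and Soren is a knave.

Ravi is a knight; "at least 1 of us is a knave" is True, as required.
Iris is a knave; "Iris and Wren are the same type" is False, as required.
Wren (knight): "Ravi and Iris are not the same type" — True. ✓
Soren is a knave, and the claim "Wren is a knave" is indeed False.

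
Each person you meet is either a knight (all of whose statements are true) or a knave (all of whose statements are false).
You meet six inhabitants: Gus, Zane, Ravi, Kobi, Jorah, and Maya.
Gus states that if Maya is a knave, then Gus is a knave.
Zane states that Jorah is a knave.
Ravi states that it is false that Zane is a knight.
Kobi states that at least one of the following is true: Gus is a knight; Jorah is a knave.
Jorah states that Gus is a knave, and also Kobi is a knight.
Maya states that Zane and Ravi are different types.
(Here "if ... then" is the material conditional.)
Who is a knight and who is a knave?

Gus is a knight, Zane is a knight, Ravi is a knave, Kobi is a knight, Jorah is a knave, and Maya is a knight.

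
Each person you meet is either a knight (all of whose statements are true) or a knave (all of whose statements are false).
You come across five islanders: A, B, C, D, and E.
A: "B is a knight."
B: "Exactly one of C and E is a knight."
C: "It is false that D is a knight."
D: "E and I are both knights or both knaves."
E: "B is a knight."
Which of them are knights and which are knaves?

A is a knight, so "B is a knight" must be True — and it is.
As a knight, B's statement "exactly one of C and E is a knight" should be True; it is.
C is a knave, so "it is false that D is a knight" must be false — and it is.
Since D is a knight, "E and I are both knights or both knaves" needs to be True, which holds.
E (knight): "B is a knight" — True. ✓

A is a knight, B is a knight, C is a knave, D is a knight, and E is a knight.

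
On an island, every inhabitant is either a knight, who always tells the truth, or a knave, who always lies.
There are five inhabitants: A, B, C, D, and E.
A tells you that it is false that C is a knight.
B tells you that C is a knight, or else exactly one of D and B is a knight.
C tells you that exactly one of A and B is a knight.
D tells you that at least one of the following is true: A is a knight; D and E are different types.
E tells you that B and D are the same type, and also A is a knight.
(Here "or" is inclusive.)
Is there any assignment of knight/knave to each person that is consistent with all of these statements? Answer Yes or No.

Yes

One consistent assignment: A=knave, B=knight, C=knight, D=knight, E=knave.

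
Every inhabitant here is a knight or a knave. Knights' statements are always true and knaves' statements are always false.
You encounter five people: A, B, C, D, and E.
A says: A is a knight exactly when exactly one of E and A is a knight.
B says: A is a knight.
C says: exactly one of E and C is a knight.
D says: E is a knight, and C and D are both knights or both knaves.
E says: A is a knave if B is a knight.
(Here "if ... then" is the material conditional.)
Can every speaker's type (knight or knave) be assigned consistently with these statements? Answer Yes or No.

One consistent assignment: A=knight, B=knight, C=knight, D=knave, E=knave.

Yes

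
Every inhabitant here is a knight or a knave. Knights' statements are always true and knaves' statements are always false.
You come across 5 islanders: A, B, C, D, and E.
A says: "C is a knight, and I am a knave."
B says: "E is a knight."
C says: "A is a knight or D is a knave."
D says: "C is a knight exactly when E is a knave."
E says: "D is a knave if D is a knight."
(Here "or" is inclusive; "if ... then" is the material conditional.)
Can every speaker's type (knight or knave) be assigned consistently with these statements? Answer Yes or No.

No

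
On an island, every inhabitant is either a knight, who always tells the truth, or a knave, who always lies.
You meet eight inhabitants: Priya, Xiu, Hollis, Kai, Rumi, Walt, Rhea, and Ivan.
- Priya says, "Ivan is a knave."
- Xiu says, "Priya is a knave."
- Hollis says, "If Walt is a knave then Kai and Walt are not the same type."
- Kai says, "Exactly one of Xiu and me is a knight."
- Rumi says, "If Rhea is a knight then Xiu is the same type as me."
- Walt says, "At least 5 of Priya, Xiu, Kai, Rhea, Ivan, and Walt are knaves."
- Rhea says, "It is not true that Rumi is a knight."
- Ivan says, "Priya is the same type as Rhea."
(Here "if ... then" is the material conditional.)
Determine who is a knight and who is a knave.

Priya is a knight, Xiu is a knave, Hollis is a knight, Kai is a knight, Rumi is a knight, Walt is a knave, Rhea is a knave, and Ivan is a knave.

As a knight, Priya's statement "Ivan is a knave" should be True; it is.
Since Xiu is a knave, "Priya is a knave" needs to be False, which holds.
Hollis is a knight; "if Walt is a knave then Kai and Walt are not the same type" is True, as required.
As a knight, Kai's statement "exactly one of Xiu and me is a knight" should be True; it is.
Rumi is a knight; "if Rhea is a knight then Xiu is the same type as me" is True, as required.
Since Walt is a knave, "at least 5 of Priya, Xiu, Kai, Rhea, Ivan, and Walt are knaves" needs to be False, which holds.
Rhea (knave): "it is not true that Rumi is a knight" — False. ✓
As a knave, Ivan's statement "Priya is the same type as Rhea" should be False; it is.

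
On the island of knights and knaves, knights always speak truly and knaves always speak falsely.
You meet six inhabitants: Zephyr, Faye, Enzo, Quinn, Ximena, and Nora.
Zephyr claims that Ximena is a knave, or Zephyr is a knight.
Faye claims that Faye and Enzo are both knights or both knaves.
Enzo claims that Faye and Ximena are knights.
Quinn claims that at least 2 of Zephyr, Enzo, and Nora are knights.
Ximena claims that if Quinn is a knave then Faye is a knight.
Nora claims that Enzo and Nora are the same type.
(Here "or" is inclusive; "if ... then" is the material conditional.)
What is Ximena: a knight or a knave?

Ximena is a knight.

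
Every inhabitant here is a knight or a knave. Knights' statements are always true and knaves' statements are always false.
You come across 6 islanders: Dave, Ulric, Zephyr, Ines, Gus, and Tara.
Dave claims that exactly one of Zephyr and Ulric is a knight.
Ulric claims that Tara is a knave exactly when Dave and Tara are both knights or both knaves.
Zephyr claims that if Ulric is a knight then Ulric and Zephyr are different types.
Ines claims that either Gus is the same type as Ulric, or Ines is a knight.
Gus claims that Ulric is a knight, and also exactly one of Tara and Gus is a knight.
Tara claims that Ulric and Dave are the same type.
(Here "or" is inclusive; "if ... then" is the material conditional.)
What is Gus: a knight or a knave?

Gus is a knave.

Consistent assignments: {Dave=knight, Ulric=knave, Zephyr=knight, Ines=knight, Gus=knave, Tara=knave}
In every consistent assignment, Gus is a knave.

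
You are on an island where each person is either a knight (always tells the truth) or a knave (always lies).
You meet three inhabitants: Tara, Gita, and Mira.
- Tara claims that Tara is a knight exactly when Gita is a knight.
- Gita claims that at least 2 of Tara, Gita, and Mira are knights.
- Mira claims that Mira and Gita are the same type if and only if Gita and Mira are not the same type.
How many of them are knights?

The unique consistent assignment is Tara=knight, Gita=knight, Mira=knave.
That has 2 knights.

2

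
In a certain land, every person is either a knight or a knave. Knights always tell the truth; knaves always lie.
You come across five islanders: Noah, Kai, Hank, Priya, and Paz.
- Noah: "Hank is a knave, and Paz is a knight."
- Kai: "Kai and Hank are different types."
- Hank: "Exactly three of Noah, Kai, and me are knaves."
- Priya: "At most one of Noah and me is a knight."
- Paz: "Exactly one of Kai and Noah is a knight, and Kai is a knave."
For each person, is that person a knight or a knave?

Noah is a knave, Kai is a knight, Hank is a knave, Priya is a knight, and Paz is a knave.

Suppose Noah is a knight. Then Noah's statement "Hank is a knave, and Paz is a knight" would have to be true. Checking the 16 ways to assign the others, none is consistent with every speaker.
(For instance, with Kai=knight, Hank=knave, Priya=knight, Paz=knave, Noah's claim "Hank is a knave, and Paz is a knight" comes out false where it would need to be true.)
So Noah must be a knave, making "Hank is a knave, and Paz is a knight" false. Taking Noah=knave, Kai=knight, Hank=knave, Priya=knight, Paz=knave, each remaining statement checks out:
  Kai (knight): "Kai and Hank are different types" — true. ✓
  Hank (knave): "exactly three of Noah, Kai, and me are knaves" — false. ✓
  Priya (knight): "at most one of Noah and me is a knight" — true. ✓
  Paz (knave): "exactly one of Kai and Noah is a knight, and Kai is a knave" — false. ✓
This is the unique consistent assignment.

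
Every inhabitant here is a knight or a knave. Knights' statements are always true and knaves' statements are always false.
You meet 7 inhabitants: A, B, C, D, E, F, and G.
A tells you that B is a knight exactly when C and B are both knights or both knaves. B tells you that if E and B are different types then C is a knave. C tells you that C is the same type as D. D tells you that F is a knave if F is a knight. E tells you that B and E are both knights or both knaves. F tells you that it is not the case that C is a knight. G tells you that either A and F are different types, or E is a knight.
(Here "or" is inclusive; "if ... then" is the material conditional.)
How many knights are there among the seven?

6

The unique consistent assignment is A=knight, B=knight, C=knight, D=knight, E=knight, F=knave, G=knight.
That has 6 knights.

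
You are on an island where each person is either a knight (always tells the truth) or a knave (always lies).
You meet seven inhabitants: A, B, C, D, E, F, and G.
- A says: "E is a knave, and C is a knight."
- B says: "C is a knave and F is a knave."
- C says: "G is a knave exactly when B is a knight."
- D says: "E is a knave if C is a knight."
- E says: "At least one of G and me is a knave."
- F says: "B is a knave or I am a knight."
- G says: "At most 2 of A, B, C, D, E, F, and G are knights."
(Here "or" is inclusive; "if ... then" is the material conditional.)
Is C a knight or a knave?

Consistent assignments: {A=knave, B=knave, C=knave, D=knight, E=knight, F=knight, G=knave}
In every consistent assignment, C is a knave.

C is a knave.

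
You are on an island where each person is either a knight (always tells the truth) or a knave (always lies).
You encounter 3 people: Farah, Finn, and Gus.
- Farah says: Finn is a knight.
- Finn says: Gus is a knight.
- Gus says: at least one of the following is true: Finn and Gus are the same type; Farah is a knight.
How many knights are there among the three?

3

The unique consistent assignment is Farah=knight, Finn=knight, Gus=knight.
That has 3 knights.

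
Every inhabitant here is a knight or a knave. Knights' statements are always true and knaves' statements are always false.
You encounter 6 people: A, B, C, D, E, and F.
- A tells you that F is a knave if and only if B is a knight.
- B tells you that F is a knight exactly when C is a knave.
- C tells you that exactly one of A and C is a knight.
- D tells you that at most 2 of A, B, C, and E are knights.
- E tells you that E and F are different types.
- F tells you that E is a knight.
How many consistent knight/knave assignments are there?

1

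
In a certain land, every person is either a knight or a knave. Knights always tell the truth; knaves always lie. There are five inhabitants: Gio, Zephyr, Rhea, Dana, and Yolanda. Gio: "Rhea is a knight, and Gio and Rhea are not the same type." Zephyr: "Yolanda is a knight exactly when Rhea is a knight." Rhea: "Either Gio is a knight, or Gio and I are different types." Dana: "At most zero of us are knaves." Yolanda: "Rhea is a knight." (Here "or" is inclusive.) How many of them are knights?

1

The unique consistent assignment is Gio=knave, Zephyr=knight, Rhea=knave, Dana=knave, Yolanda=knave.
That has 1 knight.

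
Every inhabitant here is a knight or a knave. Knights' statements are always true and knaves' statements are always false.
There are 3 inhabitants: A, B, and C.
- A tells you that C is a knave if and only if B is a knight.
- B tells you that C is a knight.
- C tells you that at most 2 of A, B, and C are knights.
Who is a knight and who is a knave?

Knights: B and C. Knaves: A.

Suppose A is a knight. Then A's statement "C is a knave if and only if B is a knight" would have to be true. Checking the 4 ways to assign the others, none is consistent with every speaker.
(For instance, with B=knight, C=knight, A's claim "C is a knave if and only if B is a knight" comes out false where it would need to be true.)
So A must be a knave, making "C is a knave if and only if B is a knight" false. Taking A=knave, B=knight, C=knight, each remaining statement checks out:
  B (knight): "C is a knight" — true. ✓
  C (knight): "at most 2 of A, B, and C are knights" — true. ✓
This is the unique consistent assignment.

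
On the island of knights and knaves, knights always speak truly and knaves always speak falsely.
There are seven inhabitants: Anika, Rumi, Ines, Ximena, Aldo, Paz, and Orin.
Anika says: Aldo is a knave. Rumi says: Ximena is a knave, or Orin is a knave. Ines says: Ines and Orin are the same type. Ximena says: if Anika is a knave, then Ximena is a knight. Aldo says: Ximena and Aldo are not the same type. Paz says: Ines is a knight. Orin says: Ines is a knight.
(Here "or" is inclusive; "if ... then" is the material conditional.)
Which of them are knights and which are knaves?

Anika is a knave, Rumi is a knight, Ines is a knight, Ximena is a knave, Aldo is a knight, Paz is a knight, and Orin is a knight.

Anika is a knave, so "Aldo is a knave" must be False — and it is.
As a knight, Rumi's statement "Ximena is a knave, or Orin is a knave" should be true; it is.
As a knight, Ines's statement "Ines and Orin are the same type" should be true; it is.
Ximena is a knave; "if Anika is a knave, then Ximena is a knight" is False, as required.
Aldo is a knight; "Ximena and Aldo are not the same type" is true, as required.
Paz is a knight; "Ines is a knight" is true, as required.
Orin is a knight; "Ines is a knight" is true, as required.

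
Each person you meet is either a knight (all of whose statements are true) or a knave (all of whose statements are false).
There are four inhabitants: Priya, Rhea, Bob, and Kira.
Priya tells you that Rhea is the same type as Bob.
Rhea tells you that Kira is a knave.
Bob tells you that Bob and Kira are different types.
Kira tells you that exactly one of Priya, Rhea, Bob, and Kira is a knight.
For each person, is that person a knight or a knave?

As a knight, Priya's statement "Rhea is the same type as Bob" should be true; it is.
As a knight, Rhea's statement "Kira is a knave" should be true; it is.
Bob (knight): "Bob and Kira are different types" — true. ✓
As a knave, Kira's statement "exactly one of Priya, Rhea, Bob, and Kira is a knight" should be False; it is.

Priya is a knight, Rhea is a knight, Bob is a knight, and Kira is a knave.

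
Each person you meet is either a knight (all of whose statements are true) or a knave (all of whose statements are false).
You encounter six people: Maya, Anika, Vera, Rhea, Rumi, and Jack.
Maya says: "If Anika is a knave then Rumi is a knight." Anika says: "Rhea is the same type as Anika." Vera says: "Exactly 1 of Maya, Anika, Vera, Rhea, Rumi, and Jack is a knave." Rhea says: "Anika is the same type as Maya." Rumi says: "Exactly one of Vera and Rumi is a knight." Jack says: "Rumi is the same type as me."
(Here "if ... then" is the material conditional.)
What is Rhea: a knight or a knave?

Rhea is a knight.

Consistent assignments: {Maya=knight, Anika=knight, Vera=knave, Rhea=knight, Rumi=knight, Jack=knave}
In every consistent assignment, Rhea is a knight.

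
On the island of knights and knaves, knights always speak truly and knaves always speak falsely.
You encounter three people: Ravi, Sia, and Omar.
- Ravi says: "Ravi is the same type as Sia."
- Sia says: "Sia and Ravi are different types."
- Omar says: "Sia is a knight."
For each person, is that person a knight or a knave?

Ravi is a knave; "Ravi is the same type as Sia" is false, as required.
Since Sia is a knight, "Sia and Ravi are different types" needs to be True, which holds.
Omar (knight): "Sia is a knight" — True. ✓

Ravi is a knave, Sia is a knight, and Omar is a knight.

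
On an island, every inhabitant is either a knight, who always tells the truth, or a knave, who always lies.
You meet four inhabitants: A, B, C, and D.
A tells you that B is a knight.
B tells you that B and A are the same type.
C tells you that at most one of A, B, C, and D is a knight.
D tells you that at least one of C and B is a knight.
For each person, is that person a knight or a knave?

A is a knight, B is a knight, C is a knave, and D is a knight.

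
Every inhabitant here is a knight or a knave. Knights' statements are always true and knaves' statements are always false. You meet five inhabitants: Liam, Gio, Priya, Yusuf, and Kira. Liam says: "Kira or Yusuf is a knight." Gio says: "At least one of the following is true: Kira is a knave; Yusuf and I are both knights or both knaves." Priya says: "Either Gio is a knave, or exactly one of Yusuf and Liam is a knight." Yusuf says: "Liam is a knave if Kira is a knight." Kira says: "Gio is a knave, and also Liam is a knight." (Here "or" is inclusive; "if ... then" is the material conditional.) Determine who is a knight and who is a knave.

Suppose Liam is a knave. Then Liam's statement "Kira or Yusuf is a knight" would have to be false. Checking the 16 ways to assign the others, none is consistent with every speaker.
(For instance, with Gio=knight, Priya=knave, Yusuf=knight, Kira=knave, Liam's claim "Kira or Yusuf is a knight" comes out true where it would need to be false.)
So Liam must be a knight, making "Kira or Yusuf is a knight" true. Taking Liam=knight, Gio=knight, Priya=knave, Yusuf=knight, Kira=knave, each remaining statement checks out:
  Gio (knight): "at least one of the following is true: Kira is a knave; Yusuf and I are both knights or both knaves" — true. ✓
  Priya (knave): "either Gio is a knave, or exactly one of Yusuf and Liam is a knight" — false. ✓
  Yusuf (knight): "Liam is a knave if Kira is a knight" — true. ✓
  Kira (knave): "Gio is a knave, and also Liam is a knight" — false. ✓
This is the unique consistent assignment.

Liam is a knight, Gio is a knight, Priya is a knave, Yusuf is a knight, and Kira is a knave.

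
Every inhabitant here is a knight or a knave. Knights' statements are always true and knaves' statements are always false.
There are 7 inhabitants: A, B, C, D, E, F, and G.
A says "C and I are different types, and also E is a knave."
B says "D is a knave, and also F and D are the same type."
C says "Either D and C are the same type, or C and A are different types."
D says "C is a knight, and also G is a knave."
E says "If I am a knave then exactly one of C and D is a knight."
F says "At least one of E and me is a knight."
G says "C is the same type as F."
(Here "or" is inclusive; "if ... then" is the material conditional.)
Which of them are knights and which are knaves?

A is a knave; "C and I are different types, and also E is a knave" is false, as required.
Since B is a knave, "D is a knave, and also F and D are the same type" needs to be false, which holds.
C is a knight, so "either D and C are the same type, or C and A are different types" must be true — and it is.
D is a knave, and the claim "C is a knight, and also G is a knave" is indeed false.
Since E is a knight, "if I am a knave then exactly one of C and D is a knight" needs to be true, which holds.
F is a knight; "at least one of E and me is a knight" is true, as required.
G is a knight, so "C is the same type as F" must be true — and it is.

A is a knave, B is a knave, C is a knight, D is a knave, E is a knight, F is a knight, and G is a knight.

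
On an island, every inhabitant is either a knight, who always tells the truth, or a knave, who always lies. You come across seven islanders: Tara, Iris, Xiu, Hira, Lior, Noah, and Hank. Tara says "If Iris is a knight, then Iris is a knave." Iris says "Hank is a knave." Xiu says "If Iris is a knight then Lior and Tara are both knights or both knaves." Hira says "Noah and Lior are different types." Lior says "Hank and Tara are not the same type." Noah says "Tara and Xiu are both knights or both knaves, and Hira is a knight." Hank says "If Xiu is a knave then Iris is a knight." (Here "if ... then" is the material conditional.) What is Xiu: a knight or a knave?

Xiu is a knight.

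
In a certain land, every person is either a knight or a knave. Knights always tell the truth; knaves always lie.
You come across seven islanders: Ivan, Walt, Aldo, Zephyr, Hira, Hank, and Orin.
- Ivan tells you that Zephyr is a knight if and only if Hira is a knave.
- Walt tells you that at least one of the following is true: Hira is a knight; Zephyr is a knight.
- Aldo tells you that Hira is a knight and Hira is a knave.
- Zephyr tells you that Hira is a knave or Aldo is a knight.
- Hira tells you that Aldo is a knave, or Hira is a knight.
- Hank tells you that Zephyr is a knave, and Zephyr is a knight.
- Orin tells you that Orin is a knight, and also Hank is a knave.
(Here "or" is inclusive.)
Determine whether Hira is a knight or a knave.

Hira is a knight.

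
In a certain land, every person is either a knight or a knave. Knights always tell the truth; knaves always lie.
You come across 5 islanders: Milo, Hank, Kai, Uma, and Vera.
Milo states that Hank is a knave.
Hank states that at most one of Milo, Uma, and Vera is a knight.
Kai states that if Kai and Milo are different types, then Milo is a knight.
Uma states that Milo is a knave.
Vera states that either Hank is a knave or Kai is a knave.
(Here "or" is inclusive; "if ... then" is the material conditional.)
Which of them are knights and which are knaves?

Knights: Milo, Kai, and Vera. Knaves: Hank and Uma.

Suppose Milo is a knave. Then Milo's statement "Hank is a knave" would have to be false. Checking the 16 ways to assign the others, none is consistent with every speaker.
(For instance, with Hank=knave, Kai=knight, Uma=knave, Vera=knight, Milo's claim "Hank is a knave" comes out true where it would need to be false.)
So Milo must be a knight, making "Hank is a knave" true. Taking Milo=knight, Hank=knave, Kai=knight, Uma=knave, Vera=knight, each remaining statement checks out:
  Hank (knave): "at most one of Milo, Uma, and Vera is a knight" — false. ✓
  Kai (knight): "if Kai and Milo are different types, then Milo is a knight" — true. ✓
  Uma (knave): "Milo is a knave" — false. ✓
  Vera (knight): "either Hank is a knave or Kai is a knave" — true. ✓
This is the unique consistent assignment.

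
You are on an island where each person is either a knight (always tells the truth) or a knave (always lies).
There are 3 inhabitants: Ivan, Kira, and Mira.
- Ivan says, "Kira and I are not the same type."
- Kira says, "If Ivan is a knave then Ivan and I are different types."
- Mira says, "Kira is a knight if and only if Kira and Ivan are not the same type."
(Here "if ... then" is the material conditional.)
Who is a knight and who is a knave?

Since Ivan is a knave, "Kira and I are not the same type" needs to be False, which holds.
As a knave, Kira's statement "if Ivan is a knave then Ivan and I are different types" should be False; it is.
Mira is a knight; "Kira is a knight if and only if Kira and Ivan are not the same type" is True, as required.

Ivan is a knave, Kira is a knave, and Mira is a knight.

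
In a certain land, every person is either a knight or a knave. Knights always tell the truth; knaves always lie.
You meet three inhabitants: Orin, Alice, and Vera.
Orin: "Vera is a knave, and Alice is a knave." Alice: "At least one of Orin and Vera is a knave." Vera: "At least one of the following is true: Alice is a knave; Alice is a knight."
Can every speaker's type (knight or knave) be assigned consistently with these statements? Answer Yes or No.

One consistent assignment: Orin=knave, Alice=knight, Vera=knight.

Yes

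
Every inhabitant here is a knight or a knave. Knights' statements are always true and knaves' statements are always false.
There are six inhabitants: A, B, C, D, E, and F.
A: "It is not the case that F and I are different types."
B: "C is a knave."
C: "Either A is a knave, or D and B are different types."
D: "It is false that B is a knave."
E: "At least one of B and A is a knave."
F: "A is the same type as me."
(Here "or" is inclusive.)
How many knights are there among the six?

The unique consistent assignment is A=knight, B=knight, C=knave, D=knight, E=knave, F=knight.
That has 4 knights.

4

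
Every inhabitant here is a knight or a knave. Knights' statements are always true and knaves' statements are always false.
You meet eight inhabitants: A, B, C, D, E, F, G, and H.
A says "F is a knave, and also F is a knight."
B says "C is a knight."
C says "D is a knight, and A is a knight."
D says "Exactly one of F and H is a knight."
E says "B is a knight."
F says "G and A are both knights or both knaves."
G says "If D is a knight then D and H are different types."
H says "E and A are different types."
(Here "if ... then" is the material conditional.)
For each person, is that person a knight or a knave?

Knights: G. Knaves: A, B, C, D, E, F, and H.

Since A is a knave, "F is a knave, and also F is a knight" needs to be false, which holds.
B is a knave; "C is a knight" is false, as required.
Since C is a knave, "D is a knight, and A is a knight" needs to be false, which holds.
D is a knave, and the claim "exactly one of F and H is a knight" is indeed false.
Since E is a knave, "B is a knight" needs to be false, which holds.
As a knave, F's statement "G and A are both knights or both knaves" should be false; it is.
G is a knight, and the claim "if D is a knight then D and H are different types" is indeed true.
Since H is a knave, "E and A are different types" needs to be false, which holds.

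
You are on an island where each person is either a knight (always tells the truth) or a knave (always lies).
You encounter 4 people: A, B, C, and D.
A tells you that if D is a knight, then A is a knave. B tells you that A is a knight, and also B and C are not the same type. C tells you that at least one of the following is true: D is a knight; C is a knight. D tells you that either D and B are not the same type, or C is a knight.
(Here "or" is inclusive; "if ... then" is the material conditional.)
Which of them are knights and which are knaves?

Knights: A. Knaves: B, C, and D.

As a knight, A's statement "if D is a knight, then A is a knave" should be true; it is.
Since B is a knave, "A is a knight, and also B and C are not the same type" needs to be false, which holds.
Since C is a knave, "at least one of the following is true: D is a knight; C is a knight" needs to be false, which holds.
D is a knave, and the claim "either D and B are not the same type, or C is a knight" is indeed false.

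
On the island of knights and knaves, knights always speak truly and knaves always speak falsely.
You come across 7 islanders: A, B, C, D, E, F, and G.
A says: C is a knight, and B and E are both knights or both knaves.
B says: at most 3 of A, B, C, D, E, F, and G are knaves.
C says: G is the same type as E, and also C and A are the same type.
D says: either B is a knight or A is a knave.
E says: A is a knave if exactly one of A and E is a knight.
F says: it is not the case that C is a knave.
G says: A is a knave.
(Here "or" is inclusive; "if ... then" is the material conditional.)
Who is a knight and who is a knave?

As a knight, A's statement "C is a knight, and B and E are both knights or both knaves" should be True; it is.
Since B is a knave, "at most 3 of A, B, C, D, E, F, and G are knaves" needs to be false, which holds.
C is a knight, and the claim "G is the same type as E, and also C and A are the same type" is indeed True.
As a knave, D's statement "either B is a knight or A is a knave" should be false; it is.
Since E is a knave, "A is a knave if exactly one of A and E is a knight" needs to be false, which holds.
As a knight, F's statement "it is not the case that C is a knave" should be True; it is.
G (knave): "A is a knave" — false. ✓

Knights: A, C, and F. Knaves: B, D, E, and G.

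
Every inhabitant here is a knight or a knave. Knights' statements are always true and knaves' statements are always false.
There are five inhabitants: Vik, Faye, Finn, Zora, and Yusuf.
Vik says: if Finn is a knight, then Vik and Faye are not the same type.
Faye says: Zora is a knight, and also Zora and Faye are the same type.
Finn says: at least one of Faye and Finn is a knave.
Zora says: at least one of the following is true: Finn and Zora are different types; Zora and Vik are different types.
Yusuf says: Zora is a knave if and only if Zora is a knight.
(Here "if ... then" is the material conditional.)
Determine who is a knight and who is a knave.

Vik is a knave, Faye is a knave, Finn is a knight, Zora is a knight, and Yusuf is a knave.

Suppose Vik is a knight. Then Vik's statement "if Finn is a knight, then Vik and Faye are not the same type" would have to be true. Checking the 16 ways to assign the others, none is consistent with every speaker.
(For instance, with Faye=knave, Finn=knight, Zora=knight, Yusuf=knave, Zora's claim "at least one of the following is true: Finn and Zora are different types; Zora and Vik are different types" comes out false where it would need to be true.)
So Vik must be a knave, making "if Finn is a knight, then Vik and Faye are not the same type" false. Taking Vik=knave, Faye=knave, Finn=knight, Zora=knight, Yusuf=knave, each remaining statement checks out:
  Faye (knave): "Zora is a knight, and also Zora and Faye are the same type" — false. ✓
  Finn (knight): "at least one of Faye and Finn is a knave" — true. ✓
  Zora (knight): "at least one of the following is true: Finn and Zora are different types; Zora and Vik are different types" — true. ✓
  Yusuf (knave): "Zora is a knave if and only if Zora is a knight" — false. ✓
This is the unique consistent assignment.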